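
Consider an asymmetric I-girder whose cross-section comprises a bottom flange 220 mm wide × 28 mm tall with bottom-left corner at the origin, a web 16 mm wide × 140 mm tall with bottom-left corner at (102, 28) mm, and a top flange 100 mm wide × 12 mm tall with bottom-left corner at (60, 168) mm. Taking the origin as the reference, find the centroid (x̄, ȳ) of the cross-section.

x̄ = 110.00 mm, ȳ = 53.60 mm

Part | A | x̄ᵢ | ȳᵢ | A·x̄ᵢ | A·ȳᵢ
bottom flange | 6160.00 | 110.00 | 14.00 | 677600.00 | 86240.00
web | 2240.00 | 110.00 | 98.00 | 246400.00 | 219520.00
top flange | 1200.00 | 110.00 | 174.00 | 132000.00 | 208800.00
Σ | 9600.00 |  |  | 1056000.00 | 514560.00
x̄ = 1056000.00 / 9600.00 = 110.00 mm
ȳ = 514560.00 / 9600.00 = 53.60 mm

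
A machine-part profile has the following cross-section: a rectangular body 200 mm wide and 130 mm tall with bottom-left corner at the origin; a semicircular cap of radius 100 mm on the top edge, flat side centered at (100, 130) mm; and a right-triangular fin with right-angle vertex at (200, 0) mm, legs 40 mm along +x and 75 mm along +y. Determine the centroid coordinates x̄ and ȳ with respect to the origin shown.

rectangular body: A = 200 × 130 = 26000.00, centroid at (100.00, 65.00).
semicircular top: A = ½π·100² = 15707.96, centroid at (100.00, 172.44).
triangular fin: A = ½·40·75 = 1500.00, centroid at (213.33, 25.00).
ΣA = 43207.96 mm², ΣAx̄ = 4490796.33 mm³, ΣAȳ = 4436201.89 mm³.
x̄ = 4490796.33/43207.96 = 103.93 mm; ȳ = 4436201.89/43207.96 = 102.67 mm.

x̄ = 103.93 mm, ȳ = 102.67 mm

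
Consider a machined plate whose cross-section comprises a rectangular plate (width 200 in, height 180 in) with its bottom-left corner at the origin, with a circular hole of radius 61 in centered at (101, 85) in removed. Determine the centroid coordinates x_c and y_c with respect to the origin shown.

plate: A = 200 × 180 = 36000.00, centroid at (100.00, 90.00).
hole: A = −π·61² = -11689.87, centroid at (101.00, 85.00).
ΣA = 24310.13 in², ΣAx_c = 2419323.51 in³, ΣAy_c = 2246361.37 in³.
x_c = 2419323.51/24310.13 = 99.52 in; y_c = 2246361.37/24310.13 = 92.40 in.

x_c = 99.52 in, y_c = 92.40 in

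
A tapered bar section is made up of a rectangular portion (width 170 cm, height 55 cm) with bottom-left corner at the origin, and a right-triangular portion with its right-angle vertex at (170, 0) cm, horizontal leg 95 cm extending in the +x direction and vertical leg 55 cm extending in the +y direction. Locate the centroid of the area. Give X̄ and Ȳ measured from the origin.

X̄ = 110.48 cm, Ȳ = 25.50 cm

Part | A | x̄ᵢ | ȳᵢ | A·x̄ᵢ | A·ȳᵢ
rectangular portion | 9350.00 | 85.00 | 27.50 | 794750.00 | 257125.00
triangular portion | 2612.50 | 201.67 | 18.33 | 526854.17 | 47895.83
Σ | 11962.50 |  |  | 1321604.17 | 305020.83
X̄ = 1321604.17 / 11962.50 = 110.48 cm
Ȳ = 305020.83 / 11962.50 = 25.50 cm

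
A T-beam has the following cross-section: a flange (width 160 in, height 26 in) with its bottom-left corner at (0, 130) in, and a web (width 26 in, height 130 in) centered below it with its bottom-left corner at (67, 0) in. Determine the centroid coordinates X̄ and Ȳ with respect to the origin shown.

X̄ = 80.00 in, Ȳ = 108.03 in

Part | A | x̄ᵢ | ȳᵢ | A·x̄ᵢ | A·ȳᵢ
web | 3380.00 | 80.00 | 65.00 | 270400.00 | 219700.00
flange | 4160.00 | 80.00 | 143.00 | 332800.00 | 594880.00
Σ | 7540.00 |  |  | 603200.00 | 814580.00
X̄ = 603200.00 / 7540.00 = 80.00 in
Ȳ = 814580.00 / 7540.00 = 108.03 in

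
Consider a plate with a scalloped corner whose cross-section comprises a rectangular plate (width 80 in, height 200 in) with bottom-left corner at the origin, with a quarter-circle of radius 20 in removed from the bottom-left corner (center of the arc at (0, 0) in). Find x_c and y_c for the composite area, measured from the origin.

plate: A = 80 × 200 = 16000.00, centroid at (40.00, 100.00).
removed quarter-circle: A = −¼π·20² = -314.16, centroid at (8.49, 8.49).
ΣA = 15685.84 in², ΣAx_c = 637333.33 in³, ΣAy_c = 1597333.33 in³.
x_c = 637333.33/15685.84 = 40.63 in; y_c = 1597333.33/15685.84 = 101.83 in.

x_c = 40.63 in, y_c = 101.83 in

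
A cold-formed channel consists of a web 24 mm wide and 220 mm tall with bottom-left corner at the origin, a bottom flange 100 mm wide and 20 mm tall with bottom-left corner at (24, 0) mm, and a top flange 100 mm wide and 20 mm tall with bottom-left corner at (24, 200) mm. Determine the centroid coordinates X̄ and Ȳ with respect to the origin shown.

web: A = 24 × 220 = 5280.00, centroid at (12.00, 110.00).
bottom flange: A = 100 × 20 = 2000.00, centroid at (74.00, 10.00).
top flange: A = 100 × 20 = 2000.00, centroid at (74.00, 210.00).
ΣA = 9280.00 mm²
ΣAX̄ = (5280.00)(12.00) + (2000.00)(74.00) + (2000.00)(74.00) = 359360.00 mm³
ΣAȲ = (5280.00)(110.00) + (2000.00)(10.00) + (2000.00)(210.00) = 1020800.00 mm³
X̄ = 359360.00 / 9280.00 = 38.72 mm
Ȳ = 1020800.00 / 9280.00 = 110.00 mm

X̄ = 38.72 mm, Ȳ = 110.00 mm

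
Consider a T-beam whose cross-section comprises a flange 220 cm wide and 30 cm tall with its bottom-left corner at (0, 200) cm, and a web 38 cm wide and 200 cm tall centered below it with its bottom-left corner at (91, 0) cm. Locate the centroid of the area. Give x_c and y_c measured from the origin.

Part | A | x̄ᵢ | ȳᵢ | A·x̄ᵢ | A·ȳᵢ
web | 7600.00 | 110.00 | 100.00 | 836000.00 | 760000.00
flange | 6600.00 | 110.00 | 215.00 | 726000.00 | 1419000.00
Σ | 14200.00 |  |  | 1562000.00 | 2179000.00
x_c = 1562000.00 / 14200.00 = 110.00 cm
y_c = 2179000.00 / 14200.00 = 153.45 cm

x_c = 110.00 cm, y_c = 153.45 cm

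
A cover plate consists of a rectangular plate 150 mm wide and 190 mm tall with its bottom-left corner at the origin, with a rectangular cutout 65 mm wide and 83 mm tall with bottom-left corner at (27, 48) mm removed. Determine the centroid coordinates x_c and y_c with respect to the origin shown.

x_c = 78.62 mm, y_c = 96.28 mm

plate: A = 150 × 190 = 28500.00, centroid at (75.00, 95.00).
hole: A = −(65 × 83) = -5395.00, centroid at (59.50, 89.50).
ΣA = 23105.00 mm², ΣAx_c = 1816497.50 mm³, ΣAy_c = 2224647.50 mm³.
x_c = 1816497.50/23105.00 = 78.62 mm; y_c = 2224647.50/23105.00 = 96.28 mm.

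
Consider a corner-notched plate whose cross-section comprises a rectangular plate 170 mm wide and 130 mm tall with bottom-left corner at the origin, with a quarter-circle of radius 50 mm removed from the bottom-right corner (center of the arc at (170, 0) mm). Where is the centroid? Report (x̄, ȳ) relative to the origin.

Part | A | x̄ᵢ | ȳᵢ | A·x̄ᵢ | A·ȳᵢ
plate | 22100.00 | 85.00 | 65.00 | 1878500.00 | 1436500.00
removed quarter-circle | -1963.50 | 148.78 | 21.22 | -292127.55 | -41666.67
Σ | 20136.50 |  |  | 1586372.45 | 1394833.33
x̄ = 1586372.45 / 20136.50 = 78.78 mm
ȳ = 1394833.33 / 20136.50 = 69.27 mm

x̄ = 78.78 mm, ȳ = 69.27 mm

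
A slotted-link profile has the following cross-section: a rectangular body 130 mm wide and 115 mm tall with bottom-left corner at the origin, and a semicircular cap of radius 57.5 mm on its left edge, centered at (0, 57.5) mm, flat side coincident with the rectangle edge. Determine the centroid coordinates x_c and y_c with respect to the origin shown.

x_c = 41.95 mm, y_c = 57.50 mm

Part | A | x̄ᵢ | ȳᵢ | A·x̄ᵢ | A·ȳᵢ
rectangular body | 14950.00 | 65.00 | 57.50 | 971750.00 | 859625.00
semicircular end | 5193.45 | -24.40 | 57.50 | -126739.58 | 298623.11
Σ | 20143.45 |  |  | 845010.42 | 1158248.11
x_c = 845010.42 / 20143.45 = 41.95 mm
y_c = 1158248.11 / 20143.45 = 57.50 mm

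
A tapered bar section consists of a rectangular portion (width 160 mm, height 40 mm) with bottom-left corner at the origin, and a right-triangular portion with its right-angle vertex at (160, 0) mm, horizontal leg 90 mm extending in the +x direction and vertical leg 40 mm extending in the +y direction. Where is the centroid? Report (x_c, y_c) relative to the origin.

rectangular portion: A = 160 × 40 = 6400.00, centroid at (80.00, 20.00).
triangular portion: A = ½·90·40 = 1800.00, centroid at (190.00, 13.33).
ΣA = 8200.00 mm², ΣAx_c = 854000.00 mm³, ΣAy_c = 152000.00 mm³.
x_c = 854000.00/8200.00 = 104.15 mm; y_c = 152000.00/8200.00 = 18.54 mm.

x_c = 104.15 mm, y_c = 18.54 mm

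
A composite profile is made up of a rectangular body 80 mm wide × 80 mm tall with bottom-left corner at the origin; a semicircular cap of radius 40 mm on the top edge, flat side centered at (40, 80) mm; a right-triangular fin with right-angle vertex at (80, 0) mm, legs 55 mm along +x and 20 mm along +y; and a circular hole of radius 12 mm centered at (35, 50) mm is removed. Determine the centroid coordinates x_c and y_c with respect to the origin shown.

x_c = 43.81 mm, y_c = 53.36 mm

rectangular body: A = 80 × 80 = 6400.00, centroid at (40.00, 40.00).
semicircular top: A = ½π·40² = 2513.27, centroid at (40.00, 96.98).
triangular fin: A = ½·55·20 = 550.00, centroid at (98.33, 6.67).
hole: A = −π·12² = -452.39, centroid at (35.00, 50.00).
ΣA = 9010.88 mm², ΣAx_c = 394780.67 mm³, ΣAy_c = 480775.80 mm³.
x_c = 394780.67/9010.88 = 43.81 mm; y_c = 480775.80/9010.88 = 53.36 mm.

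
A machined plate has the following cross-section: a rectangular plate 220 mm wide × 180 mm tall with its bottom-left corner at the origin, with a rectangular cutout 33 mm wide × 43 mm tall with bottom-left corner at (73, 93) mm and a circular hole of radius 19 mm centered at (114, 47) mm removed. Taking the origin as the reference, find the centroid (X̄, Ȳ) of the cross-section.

plate: A = 220 × 180 = 39600.00, centroid at (110.00, 90.00).
hole 1: A = −(33 × 43) = -1419.00, centroid at (89.50, 114.50).
hole 2: A = −π·19² = -1134.11, centroid at (114.00, 47.00).
ΣA = 37046.89 mm²
ΣAX̄ = (39600.00)(110.00) + (-1419.00)(89.50) + (-1134.11)(114.00) = 4099710.40 mm³
ΣAȲ = (39600.00)(90.00) + (-1419.00)(114.50) + (-1134.11)(47.00) = 3348221.10 mm³
X̄ = 4099710.40 / 37046.89 = 110.66 mm
Ȳ = 3348221.10 / 37046.89 = 90.38 mm

X̄ = 110.66 mm, Ȳ = 90.38 mm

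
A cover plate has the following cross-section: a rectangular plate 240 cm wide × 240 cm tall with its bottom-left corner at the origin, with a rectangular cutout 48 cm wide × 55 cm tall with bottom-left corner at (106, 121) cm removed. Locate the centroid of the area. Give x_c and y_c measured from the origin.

x_c = 119.52 cm, y_c = 118.63 cm

Part | A | x̄ᵢ | ȳᵢ | A·x̄ᵢ | A·ȳᵢ
plate | 57600.00 | 120.00 | 120.00 | 6912000.00 | 6912000.00
hole | -2640.00 | 130.00 | 148.50 | -343200.00 | -392040.00
Σ | 54960.00 |  |  | 6568800.00 | 6519960.00
x_c = 6568800.00 / 54960.00 = 119.52 cm
y_c = 6519960.00 / 54960.00 = 118.63 cm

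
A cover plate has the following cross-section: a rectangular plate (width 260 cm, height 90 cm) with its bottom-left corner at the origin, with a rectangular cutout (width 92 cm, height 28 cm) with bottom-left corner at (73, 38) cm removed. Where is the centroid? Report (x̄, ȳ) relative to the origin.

Part | A | x̄ᵢ | ȳᵢ | A·x̄ᵢ | A·ȳᵢ
plate | 23400.00 | 130.00 | 45.00 | 3042000.00 | 1053000.00
hole | -2576.00 | 119.00 | 52.00 | -306544.00 | -133952.00
Σ | 20824.00 |  |  | 2735456.00 | 919048.00
x̄ = 2735456.00 / 20824.00 = 131.36 cm
ȳ = 919048.00 / 20824.00 = 44.13 cm

x̄ = 131.36 cm, ȳ = 44.13 cm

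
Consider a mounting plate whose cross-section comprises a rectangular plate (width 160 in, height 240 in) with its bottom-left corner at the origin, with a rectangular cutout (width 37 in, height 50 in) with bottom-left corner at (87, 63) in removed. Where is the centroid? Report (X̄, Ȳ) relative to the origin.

X̄ = 78.71 in, Ȳ = 121.62 in

Part | A | x̄ᵢ | ȳᵢ | A·x̄ᵢ | A·ȳᵢ
plate | 38400.00 | 80.00 | 120.00 | 3072000.00 | 4608000.00
hole | -1850.00 | 105.50 | 88.00 | -195175.00 | -162800.00
Σ | 36550.00 |  |  | 2876825.00 | 4445200.00
X̄ = 2876825.00 / 36550.00 = 78.71 in
Ȳ = 4445200.00 / 36550.00 = 121.62 in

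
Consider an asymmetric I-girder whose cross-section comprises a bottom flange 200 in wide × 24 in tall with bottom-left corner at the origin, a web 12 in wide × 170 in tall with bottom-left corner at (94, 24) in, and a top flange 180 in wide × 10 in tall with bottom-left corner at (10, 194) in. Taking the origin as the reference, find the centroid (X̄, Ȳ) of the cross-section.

X̄ = 100.00 in, Ȳ = 73.86 in

bottom flange: A = 200 × 24 = 4800.00, centroid at (100.00, 12.00).
web: A = 12 × 170 = 2040.00, centroid at (100.00, 109.00).
top flange: A = 180 × 10 = 1800.00, centroid at (100.00, 199.00).
ΣA = 8640.00 in², ΣAX̄ = 864000.00 in³, ΣAȲ = 638160.00 in³.
X̄ = 864000.00/8640.00 = 100.00 in; Ȳ = 638160.00/8640.00 = 73.86 in.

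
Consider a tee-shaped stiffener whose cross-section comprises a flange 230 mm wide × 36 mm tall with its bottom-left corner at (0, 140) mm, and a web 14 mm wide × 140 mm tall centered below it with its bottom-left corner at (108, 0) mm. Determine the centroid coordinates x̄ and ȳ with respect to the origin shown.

web: A = 14 × 140 = 1960.00, centroid at (115.00, 70.00).
flange: A = 230 × 36 = 8280.00, centroid at (115.00, 158.00).
ΣA = 10240.00 mm², ΣAx̄ = 1177600.00 mm³, ΣAȳ = 1445440.00 mm³.
x̄ = 1177600.00/10240.00 = 115.00 mm; ȳ = 1445440.00/10240.00 = 141.16 mm.

x̄ = 115.00 mm, ȳ = 141.16 mm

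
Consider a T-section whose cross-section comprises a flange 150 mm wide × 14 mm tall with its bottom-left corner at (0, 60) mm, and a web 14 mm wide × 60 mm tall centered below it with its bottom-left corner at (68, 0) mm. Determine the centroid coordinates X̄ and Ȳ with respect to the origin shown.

web: A = 14 × 60 = 840.00, centroid at (75.00, 30.00).
flange: A = 150 × 14 = 2100.00, centroid at (75.00, 67.00).
ΣA = 2940.00 mm²
ΣAX̄ = (840.00)(75.00) + (2100.00)(75.00) = 220500.00 mm³
ΣAȲ = (840.00)(30.00) + (2100.00)(67.00) = 165900.00 mm³
X̄ = 220500.00 / 2940.00 = 75.00 mm
Ȳ = 165900.00 / 2940.00 = 56.43 mm

X̄ = 75.00 mm, Ȳ = 56.43 mm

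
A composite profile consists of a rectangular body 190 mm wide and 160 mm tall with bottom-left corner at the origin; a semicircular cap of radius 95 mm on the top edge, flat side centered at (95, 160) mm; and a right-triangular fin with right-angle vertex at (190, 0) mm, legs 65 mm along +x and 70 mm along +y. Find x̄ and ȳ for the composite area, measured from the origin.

rectangular body: A = 190 × 160 = 30400.00, centroid at (95.00, 80.00).
semicircular top: A = ½π·95² = 14176.44, centroid at (95.00, 200.32).
triangular fin: A = ½·65·70 = 2275.00, centroid at (211.67, 23.33).
ΣA = 46851.44 mm²
ΣAx̄ = (30400.00)(95.00) + (14176.44)(95.00) + (2275.00)(211.67) = 4716303.17 mm³
ΣAȳ = (30400.00)(80.00) + (14176.44)(200.32) + (2275.00)(23.33) = 5324896.56 mm³
x̄ = 4716303.17 / 46851.44 = 100.67 mm
ȳ = 5324896.56 / 46851.44 = 113.65 mm

x̄ = 100.67 mm, ȳ = 113.65 mm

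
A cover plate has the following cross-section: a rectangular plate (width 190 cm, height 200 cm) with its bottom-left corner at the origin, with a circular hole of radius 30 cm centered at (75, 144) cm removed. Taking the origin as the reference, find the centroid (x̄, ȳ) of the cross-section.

x̄ = 96.61 cm, ȳ = 96.46 cm

plate: A = 190 × 200 = 38000.00, centroid at (95.00, 100.00).
hole: A = −π·30² = -2827.43, centroid at (75.00, 144.00).
ΣA = 35172.57 cm²
ΣAx̄ = (38000.00)(95.00) + (-2827.43)(75.00) = 3397942.50 cm³
ΣAȳ = (38000.00)(100.00) + (-2827.43)(144.00) = 3392849.59 cm³
x̄ = 3397942.50 / 35172.57 = 96.61 cm
ȳ = 3392849.59 / 35172.57 = 96.46 cm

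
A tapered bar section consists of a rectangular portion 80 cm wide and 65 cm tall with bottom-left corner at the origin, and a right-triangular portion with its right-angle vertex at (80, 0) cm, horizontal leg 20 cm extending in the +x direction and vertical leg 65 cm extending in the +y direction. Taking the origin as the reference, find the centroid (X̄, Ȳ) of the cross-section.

X̄ = 45.19 cm, Ȳ = 31.30 cm

Part | A | x̄ᵢ | ȳᵢ | A·x̄ᵢ | A·ȳᵢ
rectangular portion | 5200.00 | 40.00 | 32.50 | 208000.00 | 169000.00
triangular portion | 650.00 | 86.67 | 21.67 | 56333.33 | 14083.33
Σ | 5850.00 |  |  | 264333.33 | 183083.33
X̄ = 264333.33 / 5850.00 = 45.19 cm
Ȳ = 183083.33 / 5850.00 = 31.30 cm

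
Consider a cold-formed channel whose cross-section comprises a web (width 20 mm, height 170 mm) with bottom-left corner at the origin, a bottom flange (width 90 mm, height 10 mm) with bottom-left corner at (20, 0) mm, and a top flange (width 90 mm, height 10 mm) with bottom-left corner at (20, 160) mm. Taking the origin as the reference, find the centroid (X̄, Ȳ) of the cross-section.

X̄ = 29.04 mm, Ȳ = 85.00 mm

Part | A | x̄ᵢ | ȳᵢ | A·x̄ᵢ | A·ȳᵢ
web | 3400.00 | 10.00 | 85.00 | 34000.00 | 289000.00
bottom flange | 900.00 | 65.00 | 5.00 | 58500.00 | 4500.00
top flange | 900.00 | 65.00 | 165.00 | 58500.00 | 148500.00
Σ | 5200.00 |  |  | 151000.00 | 442000.00
X̄ = 151000.00 / 5200.00 = 29.04 mm
Ȳ = 442000.00 / 5200.00 = 85.00 mm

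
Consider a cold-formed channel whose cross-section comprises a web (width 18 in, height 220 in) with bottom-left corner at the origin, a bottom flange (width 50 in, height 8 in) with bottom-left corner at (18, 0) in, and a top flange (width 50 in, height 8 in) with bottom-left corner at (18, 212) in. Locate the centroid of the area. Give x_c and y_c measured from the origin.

web: A = 18 × 220 = 3960.00, centroid at (9.00, 110.00).
bottom flange: A = 50 × 8 = 400.00, centroid at (43.00, 4.00).
top flange: A = 50 × 8 = 400.00, centroid at (43.00, 216.00).
ΣA = 4760.00 in²
ΣAx_c = (3960.00)(9.00) + (400.00)(43.00) + (400.00)(43.00) = 70040.00 in³
ΣAy_c = (3960.00)(110.00) + (400.00)(4.00) + (400.00)(216.00) = 523600.00 in³
x_c = 70040.00 / 4760.00 = 14.71 in
y_c = 523600.00 / 4760.00 = 110.00 in

x_c = 14.71 in, y_c = 110.00 in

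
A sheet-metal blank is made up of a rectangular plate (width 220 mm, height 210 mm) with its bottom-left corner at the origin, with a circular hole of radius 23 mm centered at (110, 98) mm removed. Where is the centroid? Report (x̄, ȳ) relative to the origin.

x̄ = 110.00 mm, ȳ = 105.26 mm

plate: A = 220 × 210 = 46200.00, centroid at (110.00, 105.00).
hole: A = −π·23² = -1661.90, centroid at (110.00, 98.00).
ΣA = 44538.10 mm², ΣAx̄ = 4899190.72 mm³, ΣAȳ = 4688133.55 mm³.
x̄ = 4899190.72/44538.10 = 110.00 mm; ȳ = 4688133.55/44538.10 = 105.26 mm.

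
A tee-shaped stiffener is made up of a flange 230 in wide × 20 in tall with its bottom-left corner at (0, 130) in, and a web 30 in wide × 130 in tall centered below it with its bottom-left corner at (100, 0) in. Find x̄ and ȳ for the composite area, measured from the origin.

web: A = 30 × 130 = 3900.00, centroid at (115.00, 65.00).
flange: A = 230 × 20 = 4600.00, centroid at (115.00, 140.00).
ΣA = 8500.00 in²
ΣAx̄ = (3900.00)(115.00) + (4600.00)(115.00) = 977500.00 in³
ΣAȳ = (3900.00)(65.00) + (4600.00)(140.00) = 897500.00 in³
x̄ = 977500.00 / 8500.00 = 115.00 in
ȳ = 897500.00 / 8500.00 = 105.59 in

x̄ = 115.00 in, ȳ = 105.59 in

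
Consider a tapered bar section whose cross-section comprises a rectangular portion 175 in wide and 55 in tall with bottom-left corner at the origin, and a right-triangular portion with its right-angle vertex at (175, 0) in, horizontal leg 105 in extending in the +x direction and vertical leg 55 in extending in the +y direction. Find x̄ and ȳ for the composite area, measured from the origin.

x̄ = 115.77 in, ȳ = 25.38 in

rectangular portion: A = 175 × 55 = 9625.00, centroid at (87.50, 27.50).
triangular portion: A = ½·105·55 = 2887.50, centroid at (210.00, 18.33).
ΣA = 12512.50 in²
ΣAx̄ = (9625.00)(87.50) + (2887.50)(210.00) = 1448562.50 in³
ΣAȳ = (9625.00)(27.50) + (2887.50)(18.33) = 317625.00 in³
x̄ = 1448562.50 / 12512.50 = 115.77 in
ȳ = 317625.00 / 12512.50 = 25.38 in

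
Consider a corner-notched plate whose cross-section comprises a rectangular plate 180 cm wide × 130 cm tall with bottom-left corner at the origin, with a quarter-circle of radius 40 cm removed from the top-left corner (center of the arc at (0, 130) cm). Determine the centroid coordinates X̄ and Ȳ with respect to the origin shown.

X̄ = 94.14 cm, Ȳ = 62.27 cm

plate: A = 180 × 130 = 23400.00, centroid at (90.00, 65.00).
removed quarter-circle: A = −¼π·40² = -1256.64, centroid at (16.98, 113.02).
ΣA = 22143.36 cm²
ΣAX̄ = (23400.00)(90.00) + (-1256.64)(16.98) = 2084666.67 cm³
ΣAȲ = (23400.00)(65.00) + (-1256.64)(113.02) = 1378970.52 cm³
X̄ = 2084666.67 / 22143.36 = 94.14 cm
Ȳ = 1378970.52 / 22143.36 = 62.27 cm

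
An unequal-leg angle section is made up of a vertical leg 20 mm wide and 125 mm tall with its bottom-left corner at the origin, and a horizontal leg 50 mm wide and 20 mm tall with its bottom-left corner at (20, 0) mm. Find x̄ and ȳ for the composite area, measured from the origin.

Part | A | x̄ᵢ | ȳᵢ | A·x̄ᵢ | A·ȳᵢ
vertical leg | 2500.00 | 10.00 | 62.50 | 25000.00 | 156250.00
horizontal leg | 1000.00 | 45.00 | 10.00 | 45000.00 | 10000.00
Σ | 3500.00 |  |  | 70000.00 | 166250.00
x̄ = 70000.00 / 3500.00 = 20.00 mm
ȳ = 166250.00 / 3500.00 = 47.50 mm

x̄ = 20.00 mm, ȳ = 47.50 mm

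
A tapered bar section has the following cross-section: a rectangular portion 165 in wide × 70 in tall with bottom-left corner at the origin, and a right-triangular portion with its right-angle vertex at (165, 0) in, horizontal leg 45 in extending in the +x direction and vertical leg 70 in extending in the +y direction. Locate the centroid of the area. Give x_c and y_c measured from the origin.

x_c = 94.20 in, y_c = 33.60 in

rectangular portion: A = 165 × 70 = 11550.00, centroid at (82.50, 35.00).
triangular portion: A = ½·45·70 = 1575.00, centroid at (180.00, 23.33).
ΣA = 13125.00 in², ΣAx_c = 1236375.00 in³, ΣAy_c = 441000.00 in³.
x_c = 1236375.00/13125.00 = 94.20 in; y_c = 441000.00/13125.00 = 33.60 in.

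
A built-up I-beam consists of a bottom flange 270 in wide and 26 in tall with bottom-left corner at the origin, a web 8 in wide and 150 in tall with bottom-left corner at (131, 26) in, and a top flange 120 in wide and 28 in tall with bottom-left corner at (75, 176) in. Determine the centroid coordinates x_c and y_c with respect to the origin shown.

Part | A | x̄ᵢ | ȳᵢ | A·x̄ᵢ | A·ȳᵢ
bottom flange | 7020.00 | 135.00 | 13.00 | 947700.00 | 91260.00
web | 1200.00 | 135.00 | 101.00 | 162000.00 | 121200.00
top flange | 3360.00 | 135.00 | 190.00 | 453600.00 | 638400.00
Σ | 11580.00 |  |  | 1563300.00 | 850860.00
x_c = 1563300.00 / 11580.00 = 135.00 in
y_c = 850860.00 / 11580.00 = 73.48 in

x_c = 135.00 in, y_c = 73.48 in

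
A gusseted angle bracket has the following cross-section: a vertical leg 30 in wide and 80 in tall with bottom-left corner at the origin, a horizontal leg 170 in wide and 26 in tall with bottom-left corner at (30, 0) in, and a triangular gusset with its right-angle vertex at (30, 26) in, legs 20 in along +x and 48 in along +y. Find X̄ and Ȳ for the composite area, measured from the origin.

Part | A | x̄ᵢ | ȳᵢ | A·x̄ᵢ | A·ȳᵢ
vertical leg | 2400.00 | 15.00 | 40.00 | 36000.00 | 96000.00
horizontal leg | 4420.00 | 115.00 | 13.00 | 508300.00 | 57460.00
gusset | 480.00 | 36.67 | 42.00 | 17600.00 | 20160.00
Σ | 7300.00 |  |  | 561900.00 | 173620.00
X̄ = 561900.00 / 7300.00 = 76.97 in
Ȳ = 173620.00 / 7300.00 = 23.78 in

X̄ = 76.97 in, Ȳ = 23.78 in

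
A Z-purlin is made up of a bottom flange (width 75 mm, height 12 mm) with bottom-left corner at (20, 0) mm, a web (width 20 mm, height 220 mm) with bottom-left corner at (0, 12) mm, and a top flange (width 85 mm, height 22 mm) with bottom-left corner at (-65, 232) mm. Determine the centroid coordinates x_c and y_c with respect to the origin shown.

bottom flange: A = 75 × 12 = 900.00, centroid at (57.50, 6.00).
web: A = 20 × 220 = 4400.00, centroid at (10.00, 122.00).
top flange: A = 85 × 22 = 1870.00, centroid at (-22.50, 243.00).
ΣA = 7170.00 mm², ΣAx_c = 53675.00 mm³, ΣAy_c = 996610.00 mm³.
x_c = 53675.00/7170.00 = 7.49 mm; y_c = 996610.00/7170.00 = 139.00 mm.

x_c = 7.49 mm, y_c = 139.00 mm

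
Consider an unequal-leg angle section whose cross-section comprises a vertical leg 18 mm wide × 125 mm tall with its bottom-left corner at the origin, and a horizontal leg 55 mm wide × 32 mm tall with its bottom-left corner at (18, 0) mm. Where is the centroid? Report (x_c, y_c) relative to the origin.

x_c = 25.02 mm, y_c = 42.09 mm

Part | A | x̄ᵢ | ȳᵢ | A·x̄ᵢ | A·ȳᵢ
vertical leg | 2250.00 | 9.00 | 62.50 | 20250.00 | 140625.00
horizontal leg | 1760.00 | 45.50 | 16.00 | 80080.00 | 28160.00
Σ | 4010.00 |  |  | 100330.00 | 168785.00
x_c = 100330.00 / 4010.00 = 25.02 mm
y_c = 168785.00 / 4010.00 = 42.09 mm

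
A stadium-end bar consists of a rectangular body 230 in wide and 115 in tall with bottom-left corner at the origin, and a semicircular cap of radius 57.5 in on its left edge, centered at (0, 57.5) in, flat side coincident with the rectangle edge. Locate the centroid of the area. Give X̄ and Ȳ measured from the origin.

rectangular body: A = 230 × 115 = 26450.00, centroid at (115.00, 57.50).
semicircular end: A = ½π·57.5² = 5193.45, centroid at (-24.40, 57.50).
ΣA = 31643.45 in², ΣAX̄ = 2915010.42 in³, ΣAȲ = 1819498.11 in³.
X̄ = 2915010.42/31643.45 = 92.12 in; Ȳ = 1819498.11/31643.45 = 57.50 in.

X̄ = 92.12 in, Ȳ = 57.50 in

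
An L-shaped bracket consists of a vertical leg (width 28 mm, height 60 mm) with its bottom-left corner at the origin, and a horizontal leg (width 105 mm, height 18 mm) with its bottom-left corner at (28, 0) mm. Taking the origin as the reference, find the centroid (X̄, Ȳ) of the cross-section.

X̄ = 49.21 mm, Ȳ = 18.88 mm

vertical leg: A = 28 × 60 = 1680.00, centroid at (14.00, 30.00).
horizontal leg: A = 105 × 18 = 1890.00, centroid at (80.50, 9.00).
ΣA = 3570.00 mm², ΣAX̄ = 175665.00 mm³, ΣAȲ = 67410.00 mm³.
X̄ = 175665.00/3570.00 = 49.21 mm; Ȳ = 67410.00/3570.00 = 18.88 mm.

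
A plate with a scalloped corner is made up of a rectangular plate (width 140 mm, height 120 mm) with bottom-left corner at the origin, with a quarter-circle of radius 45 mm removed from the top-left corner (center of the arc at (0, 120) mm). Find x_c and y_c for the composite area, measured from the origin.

x_c = 75.32 mm, y_c = 55.72 mm

plate: A = 140 × 120 = 16800.00, centroid at (70.00, 60.00).
removed quarter-circle: A = −¼π·45² = -1590.43, centroid at (19.10, 100.90).
ΣA = 15209.57 mm²
ΣAx_c = (16800.00)(70.00) + (-1590.43)(19.10) = 1145625.00 mm³
ΣAy_c = (16800.00)(60.00) + (-1590.43)(100.90) = 847523.25 mm³
x_c = 1145625.00 / 15209.57 = 75.32 mm
y_c = 847523.25 / 15209.57 = 55.72 mm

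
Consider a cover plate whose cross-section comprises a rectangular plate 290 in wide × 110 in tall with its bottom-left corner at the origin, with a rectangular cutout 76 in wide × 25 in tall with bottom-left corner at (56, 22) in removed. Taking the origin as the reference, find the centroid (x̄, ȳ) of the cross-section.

Part | A | x̄ᵢ | ȳᵢ | A·x̄ᵢ | A·ȳᵢ
plate | 31900.00 | 145.00 | 55.00 | 4625500.00 | 1754500.00
hole | -1900.00 | 94.00 | 34.50 | -178600.00 | -65550.00
Σ | 30000.00 |  |  | 4446900.00 | 1688950.00
x̄ = 4446900.00 / 30000.00 = 148.23 in
ȳ = 1688950.00 / 30000.00 = 56.30 in

x̄ = 148.23 in, ȳ = 56.30 in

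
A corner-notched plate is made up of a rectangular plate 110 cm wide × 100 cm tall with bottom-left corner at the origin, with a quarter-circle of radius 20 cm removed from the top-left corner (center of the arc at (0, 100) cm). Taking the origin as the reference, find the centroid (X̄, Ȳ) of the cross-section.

X̄ = 56.37 cm, Ȳ = 48.78 cm

plate: A = 110 × 100 = 11000.00, centroid at (55.00, 50.00).
removed quarter-circle: A = −¼π·20² = -314.16, centroid at (8.49, 91.51).
ΣA = 10685.84 cm², ΣAX̄ = 602333.33 cm³, ΣAȲ = 521250.74 cm³.
X̄ = 602333.33/10685.84 = 56.37 cm; Ȳ = 521250.74/10685.84 = 48.78 cm.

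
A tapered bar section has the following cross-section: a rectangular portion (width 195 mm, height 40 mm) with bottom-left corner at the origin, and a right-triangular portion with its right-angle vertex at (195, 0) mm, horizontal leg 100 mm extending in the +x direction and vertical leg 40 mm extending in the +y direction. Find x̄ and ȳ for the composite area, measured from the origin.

x̄ = 124.20 mm, ȳ = 18.64 mm

Part | A | x̄ᵢ | ȳᵢ | A·x̄ᵢ | A·ȳᵢ
rectangular portion | 7800.00 | 97.50 | 20.00 | 760500.00 | 156000.00
triangular portion | 2000.00 | 228.33 | 13.33 | 456666.67 | 26666.67
Σ | 9800.00 |  |  | 1217166.67 | 182666.67
x̄ = 1217166.67 / 9800.00 = 124.20 mm
ȳ = 182666.67 / 9800.00 = 18.64 mm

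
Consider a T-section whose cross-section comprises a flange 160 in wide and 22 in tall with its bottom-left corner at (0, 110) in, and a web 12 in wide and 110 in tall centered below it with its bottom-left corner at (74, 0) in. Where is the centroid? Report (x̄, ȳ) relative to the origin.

web: A = 12 × 110 = 1320.00, centroid at (80.00, 55.00).
flange: A = 160 × 22 = 3520.00, centroid at (80.00, 121.00).
ΣA = 4840.00 in²
ΣAx̄ = (1320.00)(80.00) + (3520.00)(80.00) = 387200.00 in³
ΣAȳ = (1320.00)(55.00) + (3520.00)(121.00) = 498520.00 in³
x̄ = 387200.00 / 4840.00 = 80.00 in
ȳ = 498520.00 / 4840.00 = 103.00 in

x̄ = 80.00 in, ȳ = 103.00 in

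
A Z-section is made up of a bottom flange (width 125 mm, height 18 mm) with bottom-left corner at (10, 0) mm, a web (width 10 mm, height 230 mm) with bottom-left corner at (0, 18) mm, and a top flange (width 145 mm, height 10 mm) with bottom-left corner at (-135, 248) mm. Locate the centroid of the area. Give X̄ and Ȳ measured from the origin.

bottom flange: A = 125 × 18 = 2250.00, centroid at (72.50, 9.00).
web: A = 10 × 230 = 2300.00, centroid at (5.00, 133.00).
top flange: A = 145 × 10 = 1450.00, centroid at (-62.50, 253.00).
ΣA = 6000.00 mm²
ΣAX̄ = (2250.00)(72.50) + (2300.00)(5.00) + (1450.00)(-62.50) = 84000.00 mm³
ΣAȲ = (2250.00)(9.00) + (2300.00)(133.00) + (1450.00)(253.00) = 693000.00 mm³
X̄ = 84000.00 / 6000.00 = 14.00 mm
Ȳ = 693000.00 / 6000.00 = 115.50 mm

X̄ = 14.00 mm, Ȳ = 115.50 mm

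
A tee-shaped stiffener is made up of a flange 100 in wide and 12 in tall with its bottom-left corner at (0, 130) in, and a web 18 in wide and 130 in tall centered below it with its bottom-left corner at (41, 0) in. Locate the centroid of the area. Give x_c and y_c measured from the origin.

x_c = 50.00 in, y_c = 89.07 in

web: A = 18 × 130 = 2340.00, centroid at (50.00, 65.00).
flange: A = 100 × 12 = 1200.00, centroid at (50.00, 136.00).
ΣA = 3540.00 in²
ΣAx_c = (2340.00)(50.00) + (1200.00)(50.00) = 177000.00 in³
ΣAy_c = (2340.00)(65.00) + (1200.00)(136.00) = 315300.00 in³
x_c = 177000.00 / 3540.00 = 50.00 in
y_c = 315300.00 / 3540.00 = 89.07 in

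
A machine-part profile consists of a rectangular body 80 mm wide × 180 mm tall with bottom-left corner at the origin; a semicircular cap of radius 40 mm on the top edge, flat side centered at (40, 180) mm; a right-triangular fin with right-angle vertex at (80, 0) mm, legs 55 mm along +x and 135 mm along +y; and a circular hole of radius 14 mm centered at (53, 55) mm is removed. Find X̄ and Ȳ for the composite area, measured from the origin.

rectangular body: A = 80 × 180 = 14400.00, centroid at (40.00, 90.00).
semicircular top: A = ½π·40² = 2513.27, centroid at (40.00, 196.98).
triangular fin: A = ½·55·135 = 3712.50, centroid at (98.33, 45.00).
hole: A = −π·14² = -615.75, centroid at (53.00, 55.00).
ΣA = 20010.02 mm², ΣAX̄ = 1008958.60 mm³, ΣAȲ = 1924252.14 mm³.
X̄ = 1008958.60/20010.02 = 50.42 mm; Ȳ = 1924252.14/20010.02 = 96.16 mm.

X̄ = 50.42 mm, Ȳ = 96.16 mm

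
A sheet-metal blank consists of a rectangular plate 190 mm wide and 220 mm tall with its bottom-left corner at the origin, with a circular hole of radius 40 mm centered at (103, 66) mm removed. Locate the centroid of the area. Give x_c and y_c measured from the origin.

Part | A | x̄ᵢ | ȳᵢ | A·x̄ᵢ | A·ȳᵢ
plate | 41800.00 | 95.00 | 110.00 | 3971000.00 | 4598000.00
hole | -5026.55 | 103.00 | 66.00 | -517734.47 | -331752.18
Σ | 36773.45 |  |  | 3453265.53 | 4266247.82
x_c = 3453265.53 / 36773.45 = 93.91 mm
y_c = 4266247.82 / 36773.45 = 116.01 mm

x_c = 93.91 mm, y_c = 116.01 mm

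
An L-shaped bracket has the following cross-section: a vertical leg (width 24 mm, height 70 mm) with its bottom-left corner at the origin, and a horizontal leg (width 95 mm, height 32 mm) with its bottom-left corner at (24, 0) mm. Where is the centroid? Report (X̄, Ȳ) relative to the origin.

X̄ = 50.32 mm, Ȳ = 22.76 mm

Part | A | x̄ᵢ | ȳᵢ | A·x̄ᵢ | A·ȳᵢ
vertical leg | 1680.00 | 12.00 | 35.00 | 20160.00 | 58800.00
horizontal leg | 3040.00 | 71.50 | 16.00 | 217360.00 | 48640.00
Σ | 4720.00 |  |  | 237520.00 | 107440.00
X̄ = 237520.00 / 4720.00 = 50.32 mm
Ȳ = 107440.00 / 4720.00 = 22.76 mm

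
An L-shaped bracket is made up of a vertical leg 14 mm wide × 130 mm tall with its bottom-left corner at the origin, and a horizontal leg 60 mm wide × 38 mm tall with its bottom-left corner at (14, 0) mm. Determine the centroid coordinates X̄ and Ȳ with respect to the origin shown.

X̄ = 27.58 mm, Ȳ = 39.42 mm

Part | A | x̄ᵢ | ȳᵢ | A·x̄ᵢ | A·ȳᵢ
vertical leg | 1820.00 | 7.00 | 65.00 | 12740.00 | 118300.00
horizontal leg | 2280.00 | 44.00 | 19.00 | 100320.00 | 43320.00
Σ | 4100.00 |  |  | 113060.00 | 161620.00
X̄ = 113060.00 / 4100.00 = 27.58 mm
Ȳ = 161620.00 / 4100.00 = 39.42 mm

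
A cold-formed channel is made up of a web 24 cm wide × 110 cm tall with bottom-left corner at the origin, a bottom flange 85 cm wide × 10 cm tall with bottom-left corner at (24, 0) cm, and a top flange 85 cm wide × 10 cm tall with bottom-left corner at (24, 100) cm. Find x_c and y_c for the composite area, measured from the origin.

x_c = 33.35 cm, y_c = 55.00 cm

web: A = 24 × 110 = 2640.00, centroid at (12.00, 55.00).
bottom flange: A = 85 × 10 = 850.00, centroid at (66.50, 5.00).
top flange: A = 85 × 10 = 850.00, centroid at (66.50, 105.00).
ΣA = 4340.00 cm², ΣAx_c = 144730.00 cm³, ΣAy_c = 238700.00 cm³.
x_c = 144730.00/4340.00 = 33.35 cm; y_c = 238700.00/4340.00 = 55.00 cm.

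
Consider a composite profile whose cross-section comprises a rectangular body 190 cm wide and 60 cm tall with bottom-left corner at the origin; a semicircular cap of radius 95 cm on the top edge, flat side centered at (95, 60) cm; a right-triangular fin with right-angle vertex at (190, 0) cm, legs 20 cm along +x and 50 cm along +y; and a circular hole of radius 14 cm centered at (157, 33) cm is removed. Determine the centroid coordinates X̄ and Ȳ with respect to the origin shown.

rectangular body: A = 190 × 60 = 11400.00, centroid at (95.00, 30.00).
semicircular top: A = ½π·95² = 14176.44, centroid at (95.00, 100.32).
triangular fin: A = ½·20·50 = 500.00, centroid at (196.67, 16.67).
hole: A = −π·14² = -615.75, centroid at (157.00, 33.00).
ΣA = 25460.68 cm²
ΣAX̄ = (11400.00)(95.00) + (14176.44)(95.00) + (500.00)(196.67) + (-615.75)(157.00) = 2431421.74 cm³
ΣAȲ = (11400.00)(30.00) + (14176.44)(100.32) + (500.00)(16.67) + (-615.75)(33.00) = 1752183.06 cm³
X̄ = 2431421.74 / 25460.68 = 95.50 cm
Ȳ = 1752183.06 / 25460.68 = 68.82 cm

X̄ = 95.50 cm, Ȳ = 68.82 cm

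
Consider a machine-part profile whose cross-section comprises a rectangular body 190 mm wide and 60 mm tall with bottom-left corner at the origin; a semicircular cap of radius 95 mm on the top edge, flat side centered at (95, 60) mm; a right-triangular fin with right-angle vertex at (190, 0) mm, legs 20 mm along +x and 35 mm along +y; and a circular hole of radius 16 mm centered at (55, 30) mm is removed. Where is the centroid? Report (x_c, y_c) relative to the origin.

x_c = 97.70 mm, y_c = 69.43 mm

rectangular body: A = 190 × 60 = 11400.00, centroid at (95.00, 30.00).
semicircular top: A = ½π·95² = 14176.44, centroid at (95.00, 100.32).
triangular fin: A = ½·20·35 = 350.00, centroid at (196.67, 11.67).
hole: A = −π·16² = -804.25, centroid at (55.00, 30.00).
ΣA = 25122.19 mm²
ΣAx_c = (11400.00)(95.00) + (14176.44)(95.00) + (350.00)(196.67) + (-804.25)(55.00) = 2454361.21 mm³
ΣAy_c = (11400.00)(30.00) + (14176.44)(100.32) + (350.00)(11.67) + (-804.25)(30.00) = 1744125.45 mm³
x_c = 2454361.21 / 25122.19 = 97.70 mm
y_c = 1744125.45 / 25122.19 = 69.43 mm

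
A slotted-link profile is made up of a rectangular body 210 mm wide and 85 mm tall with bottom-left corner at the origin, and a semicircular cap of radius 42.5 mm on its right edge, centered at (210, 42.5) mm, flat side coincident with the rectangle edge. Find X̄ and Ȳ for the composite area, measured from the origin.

rectangular body: A = 210 × 85 = 17850.00, centroid at (105.00, 42.50).
semicircular end: A = ½π·42.5² = 2837.25, centroid at (228.04, 42.50).
ΣA = 20687.25 mm²
ΣAX̄ = (17850.00)(105.00) + (2837.25)(228.04) = 2521249.77 mm³
ΣAȲ = (17850.00)(42.50) + (2837.25)(42.50) = 879208.16 mm³
X̄ = 2521249.77 / 20687.25 = 121.87 mm
Ȳ = 879208.16 / 20687.25 = 42.50 mm

X̄ = 121.87 mm, Ȳ = 42.50 mm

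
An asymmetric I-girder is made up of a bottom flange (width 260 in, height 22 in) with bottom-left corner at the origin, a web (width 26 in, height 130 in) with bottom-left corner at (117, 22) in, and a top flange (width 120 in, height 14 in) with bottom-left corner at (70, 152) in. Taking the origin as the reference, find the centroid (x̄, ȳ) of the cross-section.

x̄ = 130.00 in, ȳ = 57.89 in

bottom flange: A = 260 × 22 = 5720.00, centroid at (130.00, 11.00).
web: A = 26 × 130 = 3380.00, centroid at (130.00, 87.00).
top flange: A = 120 × 14 = 1680.00, centroid at (130.00, 159.00).
ΣA = 10780.00 in², ΣAx̄ = 1401400.00 in³, ΣAȳ = 624100.00 in³.
x̄ = 1401400.00/10780.00 = 130.00 in; ȳ = 624100.00/10780.00 = 57.89 in.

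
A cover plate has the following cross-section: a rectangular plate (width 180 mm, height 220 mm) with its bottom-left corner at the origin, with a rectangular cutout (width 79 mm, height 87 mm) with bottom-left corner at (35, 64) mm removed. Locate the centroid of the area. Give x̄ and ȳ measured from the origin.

plate: A = 180 × 220 = 39600.00, centroid at (90.00, 110.00).
hole: A = −(79 × 87) = -6873.00, centroid at (74.50, 107.50).
ΣA = 32727.00 mm², ΣAx̄ = 3051961.50 mm³, ΣAȳ = 3617152.50 mm³.
x̄ = 3051961.50/32727.00 = 93.26 mm; ȳ = 3617152.50/32727.00 = 110.53 mm.

x̄ = 93.26 mm, ȳ = 110.53 mm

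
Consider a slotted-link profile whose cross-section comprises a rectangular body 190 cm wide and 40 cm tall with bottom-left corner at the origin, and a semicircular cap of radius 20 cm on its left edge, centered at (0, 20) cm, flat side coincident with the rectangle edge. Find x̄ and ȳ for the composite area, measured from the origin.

x̄ = 87.10 cm, ȳ = 20.00 cm

Part | A | x̄ᵢ | ȳᵢ | A·x̄ᵢ | A·ȳᵢ
rectangular body | 7600.00 | 95.00 | 20.00 | 722000.00 | 152000.00
semicircular end | 628.32 | -8.49 | 20.00 | -5333.33 | 12566.37
Σ | 8228.32 |  |  | 716666.67 | 164566.37
x̄ = 716666.67 / 8228.32 = 87.10 cm
ȳ = 164566.37 / 8228.32 = 20.00 cm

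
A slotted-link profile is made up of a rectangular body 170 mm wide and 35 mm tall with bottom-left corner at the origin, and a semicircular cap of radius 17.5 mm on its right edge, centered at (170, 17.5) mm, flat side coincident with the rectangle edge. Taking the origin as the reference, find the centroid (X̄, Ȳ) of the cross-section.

rectangular body: A = 170 × 35 = 5950.00, centroid at (85.00, 17.50).
semicircular end: A = ½π·17.5² = 481.06, centroid at (177.43, 17.50).
ΣA = 6431.06 mm²
ΣAX̄ = (5950.00)(85.00) + (481.06)(177.43) = 591102.50 mm³
ΣAȲ = (5950.00)(17.50) + (481.06)(17.50) = 112543.49 mm³
X̄ = 591102.50 / 6431.06 = 91.91 mm
Ȳ = 112543.49 / 6431.06 = 17.50 mm

X̄ = 91.91 mm, Ȳ = 17.50 mm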